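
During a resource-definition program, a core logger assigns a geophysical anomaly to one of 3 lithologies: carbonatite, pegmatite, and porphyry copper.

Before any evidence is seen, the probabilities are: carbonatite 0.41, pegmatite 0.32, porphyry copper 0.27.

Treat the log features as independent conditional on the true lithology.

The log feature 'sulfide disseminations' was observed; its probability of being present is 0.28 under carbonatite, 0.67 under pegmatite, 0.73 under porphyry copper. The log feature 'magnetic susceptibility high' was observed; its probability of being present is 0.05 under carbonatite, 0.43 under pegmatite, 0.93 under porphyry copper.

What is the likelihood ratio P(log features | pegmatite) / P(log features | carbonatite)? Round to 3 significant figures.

The Bayes factor is the ratio of the joint likelihoods of the log feature pattern under the two hypotheses.
  pegmatite: 0.67 × 0.43 = 0.2881
  carbonatite: 0.28 × 0.05 = 0.014
Bayes factor = 0.2881 / 0.014 ≈ 20.6

20.6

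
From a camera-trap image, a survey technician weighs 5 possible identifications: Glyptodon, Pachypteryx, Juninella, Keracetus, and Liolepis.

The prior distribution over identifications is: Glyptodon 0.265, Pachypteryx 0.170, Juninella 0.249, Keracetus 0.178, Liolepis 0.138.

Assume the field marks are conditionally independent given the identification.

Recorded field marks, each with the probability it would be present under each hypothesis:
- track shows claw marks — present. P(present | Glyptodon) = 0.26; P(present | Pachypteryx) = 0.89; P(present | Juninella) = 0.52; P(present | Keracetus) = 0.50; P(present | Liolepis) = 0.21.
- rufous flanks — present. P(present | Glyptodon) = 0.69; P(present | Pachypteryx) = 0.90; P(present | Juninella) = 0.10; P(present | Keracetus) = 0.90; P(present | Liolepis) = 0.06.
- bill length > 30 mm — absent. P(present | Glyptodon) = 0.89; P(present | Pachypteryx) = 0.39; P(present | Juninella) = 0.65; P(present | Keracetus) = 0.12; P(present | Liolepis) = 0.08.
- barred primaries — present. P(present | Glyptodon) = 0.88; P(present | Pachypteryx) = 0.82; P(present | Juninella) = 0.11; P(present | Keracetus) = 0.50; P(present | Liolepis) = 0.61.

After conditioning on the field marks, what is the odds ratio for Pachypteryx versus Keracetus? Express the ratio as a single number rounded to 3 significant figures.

1.93

Unnormalized posterior weight (prior times the field mark likelihoods) for each of the two hypotheses (using 1 − P(present | H) for each absent field mark):
  Pachypteryx: 0.170 × 0.89 × 0.90 × (1 − 0.39) × 0.82 = 0.068112
  Keracetus: 0.178 × 0.50 × 0.90 × (1 − 0.12) × 0.50 = 0.035244
Posterior odds = 0.068112 / 0.035244 ≈ 1.93.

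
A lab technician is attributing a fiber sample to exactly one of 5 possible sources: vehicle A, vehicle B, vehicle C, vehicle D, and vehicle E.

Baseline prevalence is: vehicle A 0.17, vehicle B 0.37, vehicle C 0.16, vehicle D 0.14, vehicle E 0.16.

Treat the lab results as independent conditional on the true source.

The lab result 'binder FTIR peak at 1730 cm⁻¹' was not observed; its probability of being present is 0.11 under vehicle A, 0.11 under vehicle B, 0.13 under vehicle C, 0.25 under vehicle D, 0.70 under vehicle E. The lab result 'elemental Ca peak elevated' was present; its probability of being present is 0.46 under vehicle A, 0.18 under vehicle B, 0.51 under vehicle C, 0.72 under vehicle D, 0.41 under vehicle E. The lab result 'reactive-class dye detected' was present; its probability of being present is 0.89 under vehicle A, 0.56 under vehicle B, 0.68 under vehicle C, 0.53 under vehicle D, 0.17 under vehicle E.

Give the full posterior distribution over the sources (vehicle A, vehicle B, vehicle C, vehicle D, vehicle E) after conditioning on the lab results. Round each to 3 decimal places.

For each hypothesis, the unnormalized posterior weight is prior × product of the lab result likelihoods (using 1 − P(present | H) for each absent lab result):
  vehicle A: 0.17 × (1 − 0.11) × 0.46 × 0.89 = 0.061942
  vehicle B: 0.37 × (1 − 0.11) × 0.18 × 0.56 = 0.033193
  vehicle C: 0.16 × (1 − 0.13) × 0.51 × 0.68 = 0.048275
  vehicle D: 0.14 × (1 − 0.25) × 0.72 × 0.53 = 0.040068
  vehicle E: 0.16 × (1 − 0.70) × 0.41 × 0.17 = 0.0033456
The unnormalized weights sum to 0.18682.
P(vehicle A | evidence) = 0.061942 / 0.18682 ≈ 0.332
P(vehicle B | evidence) = 0.033193 / 0.18682 ≈ 0.178
P(vehicle C | evidence) = 0.048275 / 0.18682 ≈ 0.258
P(vehicle D | evidence) = 0.040068 / 0.18682 ≈ 0.214
P(vehicle E | evidence) = 0.0033456 / 0.18682 ≈ 0.018

0.332, 0.178, 0.258, 0.214, 0.018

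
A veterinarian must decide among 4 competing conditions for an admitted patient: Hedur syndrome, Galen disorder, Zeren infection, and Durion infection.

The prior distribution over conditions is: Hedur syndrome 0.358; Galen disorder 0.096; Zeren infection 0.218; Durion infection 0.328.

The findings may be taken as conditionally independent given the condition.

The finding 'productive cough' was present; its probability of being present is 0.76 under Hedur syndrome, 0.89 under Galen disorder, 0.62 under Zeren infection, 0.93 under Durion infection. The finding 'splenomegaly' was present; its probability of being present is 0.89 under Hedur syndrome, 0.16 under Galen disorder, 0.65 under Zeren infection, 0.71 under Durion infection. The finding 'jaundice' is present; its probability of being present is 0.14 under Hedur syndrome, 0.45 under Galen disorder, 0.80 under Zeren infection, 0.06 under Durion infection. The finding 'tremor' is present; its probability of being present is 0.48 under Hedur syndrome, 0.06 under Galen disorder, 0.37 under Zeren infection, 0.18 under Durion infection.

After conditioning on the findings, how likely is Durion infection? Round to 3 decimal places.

Multiply each prior by the joint likelihood of the evidence pattern:
  Hedur syndrome: 0.358 × 0.76 × 0.89 × 0.14 × 0.48 = 0.016273
  Galen disorder: 0.096 × 0.89 × 0.16 × 0.45 × 0.06 = 0.0003691
  Zeren infection: 0.218 × 0.62 × 0.65 × 0.80 × 0.37 = 0.026005
  Durion infection: 0.328 × 0.93 × 0.71 × 0.06 × 0.18 = 0.002339
The unnormalized weights sum to 0.044985.
P(Durion infection | evidence) = 0.002339 / 0.044985 ≈ 0.052.

0.052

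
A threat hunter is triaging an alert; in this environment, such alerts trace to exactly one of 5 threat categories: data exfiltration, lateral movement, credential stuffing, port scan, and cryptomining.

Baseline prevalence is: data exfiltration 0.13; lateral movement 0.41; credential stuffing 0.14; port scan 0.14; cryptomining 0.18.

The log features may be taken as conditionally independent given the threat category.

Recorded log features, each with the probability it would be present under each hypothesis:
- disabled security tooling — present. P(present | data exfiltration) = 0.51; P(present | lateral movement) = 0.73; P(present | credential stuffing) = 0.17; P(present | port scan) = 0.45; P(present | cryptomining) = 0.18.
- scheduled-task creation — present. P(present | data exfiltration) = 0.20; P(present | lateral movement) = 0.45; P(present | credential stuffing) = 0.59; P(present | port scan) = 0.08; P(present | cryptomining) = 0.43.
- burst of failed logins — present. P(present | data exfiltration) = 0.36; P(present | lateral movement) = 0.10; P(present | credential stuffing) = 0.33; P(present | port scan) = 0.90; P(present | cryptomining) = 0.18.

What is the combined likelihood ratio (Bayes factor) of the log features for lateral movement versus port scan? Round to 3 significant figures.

Joint likelihood of the log feature pattern under each hypothesis:
  lateral movement: 0.73 × 0.45 × 0.10 = 0.03285
  port scan: 0.45 × 0.08 × 0.90 = 0.0324
Bayes factor = 0.03285 / 0.0324 ≈ 1.01

1.01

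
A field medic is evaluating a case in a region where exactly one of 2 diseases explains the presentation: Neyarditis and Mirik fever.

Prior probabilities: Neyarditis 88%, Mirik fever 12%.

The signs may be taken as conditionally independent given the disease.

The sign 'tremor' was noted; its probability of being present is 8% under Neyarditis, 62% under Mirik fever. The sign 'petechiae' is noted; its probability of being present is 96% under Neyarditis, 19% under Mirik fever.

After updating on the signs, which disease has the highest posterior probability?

Neyarditis

By Bayes' rule with conditional independence, the unnormalized weight for each hypothesis is prior × ∏ likelihoods:
  Neyarditis: 0.88 × 0.08 × 0.96 = 0.067584
  Mirik fever: 0.12 × 0.62 × 0.19 = 0.014136
Marginal likelihood of the evidence = 0.08172.
P(Neyarditis | evidence) ≈ 0.067584 / 0.08172 ≈ 0.827
P(Mirik fever | evidence) ≈ 0.014136 / 0.08172 ≈ 0.173
The largest is 0.827, so Neyarditis is most probable.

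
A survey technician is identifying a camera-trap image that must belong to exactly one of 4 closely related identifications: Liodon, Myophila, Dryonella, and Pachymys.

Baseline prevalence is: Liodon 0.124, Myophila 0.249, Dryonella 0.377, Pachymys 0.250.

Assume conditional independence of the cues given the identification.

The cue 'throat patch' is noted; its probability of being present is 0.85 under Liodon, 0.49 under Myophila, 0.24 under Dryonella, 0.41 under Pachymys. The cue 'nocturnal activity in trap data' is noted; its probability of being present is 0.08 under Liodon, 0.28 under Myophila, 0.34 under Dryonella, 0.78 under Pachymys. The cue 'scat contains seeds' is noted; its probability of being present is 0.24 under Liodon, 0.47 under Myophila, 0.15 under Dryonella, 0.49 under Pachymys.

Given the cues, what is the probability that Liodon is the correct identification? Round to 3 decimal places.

0.033

Multiply each prior by the joint likelihood of the cue pattern:
  Liodon: 0.124 × 0.85 × 0.08 × 0.24 = 0.0020237
  Myophila: 0.249 × 0.49 × 0.28 × 0.47 = 0.016057
  Dryonella: 0.377 × 0.24 × 0.34 × 0.15 = 0.0046145
  Pachymys: 0.250 × 0.41 × 0.78 × 0.49 = 0.039175
Normalizing constant Z = 0.0020237 + 0.016057 + 0.0046145 + 0.039175 = 0.06187.
P(Liodon | evidence) = 0.0020237 / 0.06187 ≈ 0.033.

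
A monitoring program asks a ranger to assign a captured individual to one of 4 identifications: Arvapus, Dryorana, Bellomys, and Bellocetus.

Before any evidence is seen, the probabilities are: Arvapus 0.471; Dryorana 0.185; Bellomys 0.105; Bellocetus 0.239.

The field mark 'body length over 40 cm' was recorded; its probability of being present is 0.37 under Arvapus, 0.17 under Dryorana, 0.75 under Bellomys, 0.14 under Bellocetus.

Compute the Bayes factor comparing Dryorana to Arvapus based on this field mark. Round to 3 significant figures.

The Bayes factor is the ratio of the two likelihoods.
  Dryorana: 0.17
  Arvapus: 0.37
Bayes factor = 0.17 / 0.37 ≈ 0.459

0.459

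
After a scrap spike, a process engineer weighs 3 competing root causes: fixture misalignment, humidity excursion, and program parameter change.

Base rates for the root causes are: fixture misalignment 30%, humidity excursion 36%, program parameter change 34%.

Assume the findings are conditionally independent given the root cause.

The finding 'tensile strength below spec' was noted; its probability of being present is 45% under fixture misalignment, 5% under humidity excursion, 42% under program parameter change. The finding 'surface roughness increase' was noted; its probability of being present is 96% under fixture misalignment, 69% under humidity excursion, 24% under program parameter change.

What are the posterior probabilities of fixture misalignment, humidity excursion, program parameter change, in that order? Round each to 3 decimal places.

0.735, 0.070, 0.194

For each hypothesis, the unnormalized posterior weight is prior × product of the finding likelihoods:
  fixture misalignment: 0.30 × 0.45 × 0.96 = 0.1296
  humidity excursion: 0.36 × 0.05 × 0.69 = 0.01242
  program parameter change: 0.34 × 0.42 × 0.24 = 0.034272
The unnormalized weights sum to 0.17629.
P(fixture misalignment | evidence) = 0.1296 / 0.17629 ≈ 0.735
P(humidity excursion | evidence) = 0.01242 / 0.17629 ≈ 0.070
P(program parameter change | evidence) = 0.034272 / 0.17629 ≈ 0.194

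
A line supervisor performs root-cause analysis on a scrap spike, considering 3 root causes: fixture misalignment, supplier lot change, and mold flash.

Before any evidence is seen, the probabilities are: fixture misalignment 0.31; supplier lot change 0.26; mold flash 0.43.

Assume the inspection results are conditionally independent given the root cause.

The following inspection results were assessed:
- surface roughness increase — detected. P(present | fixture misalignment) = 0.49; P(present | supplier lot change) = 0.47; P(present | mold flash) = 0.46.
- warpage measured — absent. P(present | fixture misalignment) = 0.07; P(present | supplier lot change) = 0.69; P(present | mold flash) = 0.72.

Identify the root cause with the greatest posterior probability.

fixture misalignment

Multiply each prior by the joint likelihood of the inspection result pattern (using 1 − P(present | H) for each absent inspection result):
  fixture misalignment: 0.31 × 0.49 × (1 − 0.07) = 0.14127
  supplier lot change: 0.26 × 0.47 × (1 − 0.69) = 0.037882
  mold flash: 0.43 × 0.46 × (1 − 0.72) = 0.055384
The unnormalized weights sum to 0.23453.
P(fixture misalignment | evidence) ≈ 0.14127 / 0.23453 ≈ 0.602
P(supplier lot change | evidence) ≈ 0.037882 / 0.23453 ≈ 0.162
P(mold flash | evidence) ≈ 0.055384 / 0.23453 ≈ 0.236
The largest is 0.602, so fixture misalignment is most probable.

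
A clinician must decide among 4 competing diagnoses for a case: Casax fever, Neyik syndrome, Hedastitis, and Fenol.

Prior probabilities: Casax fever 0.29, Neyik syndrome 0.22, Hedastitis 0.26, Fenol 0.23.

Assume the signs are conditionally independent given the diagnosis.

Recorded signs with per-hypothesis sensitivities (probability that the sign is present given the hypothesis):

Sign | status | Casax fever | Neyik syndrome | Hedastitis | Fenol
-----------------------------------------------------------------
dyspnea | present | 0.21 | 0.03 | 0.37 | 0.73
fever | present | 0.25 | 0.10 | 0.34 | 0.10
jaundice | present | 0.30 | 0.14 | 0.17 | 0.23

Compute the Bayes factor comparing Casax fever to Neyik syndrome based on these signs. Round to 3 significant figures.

Take the product of per-sign likelihoods under each hypothesis, then divide.
  Casax fever: 0.21 × 0.25 × 0.30 = 0.01575
  Neyik syndrome: 0.03 × 0.10 × 0.14 = 0.00042
Bayes factor = 0.01575 / 0.00042 ≈ 37.5

37.5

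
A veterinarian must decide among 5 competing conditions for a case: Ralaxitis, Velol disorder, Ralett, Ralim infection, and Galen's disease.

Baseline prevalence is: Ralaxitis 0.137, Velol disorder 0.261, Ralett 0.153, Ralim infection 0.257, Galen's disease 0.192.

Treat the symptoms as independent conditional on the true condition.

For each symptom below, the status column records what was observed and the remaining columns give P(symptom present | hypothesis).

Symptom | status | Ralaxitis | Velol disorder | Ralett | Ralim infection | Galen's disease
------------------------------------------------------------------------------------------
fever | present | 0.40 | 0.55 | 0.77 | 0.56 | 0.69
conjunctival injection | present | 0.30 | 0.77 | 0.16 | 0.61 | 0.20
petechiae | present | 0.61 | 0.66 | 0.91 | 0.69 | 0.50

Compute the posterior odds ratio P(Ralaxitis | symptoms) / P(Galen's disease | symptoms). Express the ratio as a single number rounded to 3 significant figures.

Posterior odds equal prior odds times the likelihood ratio; only the two competing hypotheses matter.
  Ralaxitis: 0.137 × 0.40 × 0.30 × 0.61 = 0.010028
  Galen's disease: 0.192 × 0.69 × 0.20 × 0.50 = 0.013248
Odds(Ralaxitis : Galen's disease) = 0.010028 / 0.013248 ≈ 0.757.

0.757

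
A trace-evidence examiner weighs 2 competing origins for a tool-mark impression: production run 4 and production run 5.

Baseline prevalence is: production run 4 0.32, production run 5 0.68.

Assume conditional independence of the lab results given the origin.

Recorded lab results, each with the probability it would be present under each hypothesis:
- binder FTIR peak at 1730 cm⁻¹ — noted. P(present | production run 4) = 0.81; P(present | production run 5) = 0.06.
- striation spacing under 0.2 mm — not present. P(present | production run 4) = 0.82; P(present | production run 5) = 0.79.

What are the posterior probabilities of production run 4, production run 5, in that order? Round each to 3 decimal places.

0.845, 0.155

For each hypothesis, the unnormalized posterior weight is prior × product of the lab result likelihoods (using 1 − P(present | H) for each absent lab result):
  production run 4: 0.32 × 0.81 × (1 − 0.82) = 0.046656
  production run 5: 0.68 × 0.06 × (1 − 0.79) = 0.008568
Marginal likelihood of the evidence = 0.055224.
P(production run 4 | evidence) = 0.046656 / 0.055224 ≈ 0.845
P(production run 5 | evidence) = 0.008568 / 0.055224 ≈ 0.155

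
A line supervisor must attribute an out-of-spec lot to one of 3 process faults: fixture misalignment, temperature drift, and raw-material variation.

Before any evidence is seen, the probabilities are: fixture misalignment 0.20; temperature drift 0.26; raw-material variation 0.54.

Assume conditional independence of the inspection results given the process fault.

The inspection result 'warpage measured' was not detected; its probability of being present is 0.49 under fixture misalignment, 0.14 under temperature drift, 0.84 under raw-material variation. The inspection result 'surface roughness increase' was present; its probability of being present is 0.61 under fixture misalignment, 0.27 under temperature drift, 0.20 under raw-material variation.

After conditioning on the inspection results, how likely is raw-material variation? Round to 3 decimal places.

Multiply each prior by the joint likelihood of the inspection result pattern (using 1 − P(present | H) for each absent inspection result):
  fixture misalignment: 0.20 × (1 − 0.49) × 0.61 = 0.06222
  temperature drift: 0.26 × (1 − 0.14) × 0.27 = 0.060372
  raw-material variation: 0.54 × (1 − 0.84) × 0.20 = 0.01728
Normalizing constant Z = 0.06222 + 0.060372 + 0.01728 = 0.13987.
P(raw-material variation | evidence) = 0.01728 / 0.13987 ≈ 0.124.

0.124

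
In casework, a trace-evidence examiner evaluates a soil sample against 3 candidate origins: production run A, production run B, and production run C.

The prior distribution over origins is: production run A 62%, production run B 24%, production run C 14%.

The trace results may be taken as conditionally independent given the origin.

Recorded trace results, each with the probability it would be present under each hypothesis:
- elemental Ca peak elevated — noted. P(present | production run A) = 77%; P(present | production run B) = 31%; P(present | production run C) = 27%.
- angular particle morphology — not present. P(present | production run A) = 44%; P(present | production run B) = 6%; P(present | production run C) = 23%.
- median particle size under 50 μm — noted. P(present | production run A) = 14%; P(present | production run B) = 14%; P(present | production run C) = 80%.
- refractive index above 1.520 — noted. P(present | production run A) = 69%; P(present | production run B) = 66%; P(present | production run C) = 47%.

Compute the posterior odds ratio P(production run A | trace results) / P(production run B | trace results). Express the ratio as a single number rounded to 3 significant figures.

4.00

Posterior odds equal prior odds times the likelihood ratio; only the two competing hypotheses matter (using 1 − P(present | H) for each absent trace result).
  production run A: 0.62 × 0.77 × (1 − 0.44) × 0.14 × 0.69 = 0.025825
  production run B: 0.24 × 0.31 × (1 − 0.06) × 0.14 × 0.66 = 0.0064621
Posterior odds = 0.025825 / 0.0064621 ≈ 4.00.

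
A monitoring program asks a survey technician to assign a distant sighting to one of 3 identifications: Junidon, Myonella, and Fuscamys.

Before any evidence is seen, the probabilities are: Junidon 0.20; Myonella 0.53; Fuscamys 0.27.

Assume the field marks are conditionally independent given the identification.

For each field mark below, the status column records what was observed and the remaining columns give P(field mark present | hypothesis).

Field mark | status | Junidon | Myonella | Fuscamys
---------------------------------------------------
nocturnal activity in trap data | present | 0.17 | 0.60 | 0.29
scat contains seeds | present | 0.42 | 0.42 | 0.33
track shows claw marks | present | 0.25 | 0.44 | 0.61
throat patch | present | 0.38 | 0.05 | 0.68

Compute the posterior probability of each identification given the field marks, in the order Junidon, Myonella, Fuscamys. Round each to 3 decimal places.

0.090, 0.196, 0.714

For each hypothesis, the unnormalized posterior weight is prior × product of the field mark likelihoods:
  Junidon: 0.20 × 0.17 × 0.42 × 0.25 × 0.38 = 0.0013566
  Myonella: 0.53 × 0.60 × 0.42 × 0.44 × 0.05 = 0.0029383
  Fuscamys: 0.27 × 0.29 × 0.33 × 0.61 × 0.68 = 0.010718
The unnormalized weights sum to 0.015013.
P(Junidon | evidence) = 0.0013566 / 0.015013 ≈ 0.090
P(Myonella | evidence) = 0.0029383 / 0.015013 ≈ 0.196
P(Fuscamys | evidence) = 0.010718 / 0.015013 ≈ 0.714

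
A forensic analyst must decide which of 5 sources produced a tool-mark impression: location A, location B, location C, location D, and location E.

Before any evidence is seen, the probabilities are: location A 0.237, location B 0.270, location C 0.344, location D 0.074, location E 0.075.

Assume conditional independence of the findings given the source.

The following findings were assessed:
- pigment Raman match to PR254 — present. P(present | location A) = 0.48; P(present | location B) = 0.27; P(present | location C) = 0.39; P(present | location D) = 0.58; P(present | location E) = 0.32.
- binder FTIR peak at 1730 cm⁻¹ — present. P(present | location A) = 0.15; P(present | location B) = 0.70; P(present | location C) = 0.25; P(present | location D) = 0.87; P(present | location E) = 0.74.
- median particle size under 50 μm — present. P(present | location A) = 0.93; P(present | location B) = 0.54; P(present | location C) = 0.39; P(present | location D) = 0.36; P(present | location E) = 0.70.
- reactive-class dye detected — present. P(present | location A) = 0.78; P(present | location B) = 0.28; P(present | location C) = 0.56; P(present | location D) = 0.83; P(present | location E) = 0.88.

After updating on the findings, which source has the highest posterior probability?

By Bayes' rule with conditional independence, the unnormalized weight for each hypothesis is prior × ∏ likelihoods:
  location A: 0.237 × 0.48 × 0.15 × 0.93 × 0.78 = 0.012378
  location B: 0.270 × 0.27 × 0.70 × 0.54 × 0.28 = 0.0077157
  location C: 0.344 × 0.39 × 0.25 × 0.39 × 0.56 = 0.0073251
  location D: 0.074 × 0.58 × 0.87 × 0.36 × 0.83 = 0.011157
  location E: 0.075 × 0.32 × 0.74 × 0.70 × 0.88 = 0.01094
Normalizing constant Z = 0.012378 + 0.0077157 + 0.0073251 + 0.011157 + 0.01094 = 0.049517.
P(location A | evidence) ≈ 0.012378 / 0.049517 ≈ 0.250
P(location B | evidence) ≈ 0.0077157 / 0.049517 ≈ 0.156
P(location C | evidence) ≈ 0.0073251 / 0.049517 ≈ 0.148
P(location D | evidence) ≈ 0.011157 / 0.049517 ≈ 0.225
P(location E | evidence) ≈ 0.01094 / 0.049517 ≈ 0.221
The largest is 0.250, so location A is most probable.

location A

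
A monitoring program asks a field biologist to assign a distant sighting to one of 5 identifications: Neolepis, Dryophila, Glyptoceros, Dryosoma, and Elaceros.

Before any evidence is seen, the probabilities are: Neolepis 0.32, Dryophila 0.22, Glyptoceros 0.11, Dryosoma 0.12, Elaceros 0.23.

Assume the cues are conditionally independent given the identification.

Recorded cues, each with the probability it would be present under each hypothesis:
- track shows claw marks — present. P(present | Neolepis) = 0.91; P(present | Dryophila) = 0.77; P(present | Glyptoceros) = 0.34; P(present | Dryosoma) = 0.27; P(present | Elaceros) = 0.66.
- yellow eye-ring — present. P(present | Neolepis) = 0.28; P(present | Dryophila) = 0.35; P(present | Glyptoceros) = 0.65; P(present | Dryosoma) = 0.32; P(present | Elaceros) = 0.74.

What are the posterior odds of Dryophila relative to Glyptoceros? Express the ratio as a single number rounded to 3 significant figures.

Posterior odds equal prior odds times the likelihood ratio; only the two competing hypotheses matter.
  Dryophila: 0.22 × 0.77 × 0.35 = 0.05929
  Glyptoceros: 0.11 × 0.34 × 0.65 = 0.02431
Posterior odds = 0.05929 / 0.02431 ≈ 2.44.

2.44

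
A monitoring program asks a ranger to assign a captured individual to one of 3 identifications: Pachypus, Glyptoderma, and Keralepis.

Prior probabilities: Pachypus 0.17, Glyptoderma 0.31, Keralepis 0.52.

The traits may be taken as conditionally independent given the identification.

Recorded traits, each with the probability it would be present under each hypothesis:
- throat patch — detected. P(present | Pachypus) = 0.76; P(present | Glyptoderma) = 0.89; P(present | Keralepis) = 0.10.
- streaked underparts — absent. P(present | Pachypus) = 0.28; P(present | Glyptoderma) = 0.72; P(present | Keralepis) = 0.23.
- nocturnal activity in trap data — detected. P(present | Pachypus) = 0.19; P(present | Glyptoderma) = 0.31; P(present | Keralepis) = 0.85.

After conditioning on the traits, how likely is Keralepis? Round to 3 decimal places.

0.450

By Bayes' rule with conditional independence, the unnormalized weight for each hypothesis is prior × ∏ likelihoods (using 1 − P(present | H) for each absent trait):
  Pachypus: 0.17 × 0.76 × (1 − 0.28) × 0.19 = 0.017675
  Glyptoderma: 0.31 × 0.89 × (1 − 0.72) × 0.31 = 0.023948
  Keralepis: 0.52 × 0.10 × (1 − 0.23) × 0.85 = 0.034034
Marginal likelihood of the evidence = 0.075657.
P(Keralepis | evidence) = 0.034034 / 0.075657 ≈ 0.450.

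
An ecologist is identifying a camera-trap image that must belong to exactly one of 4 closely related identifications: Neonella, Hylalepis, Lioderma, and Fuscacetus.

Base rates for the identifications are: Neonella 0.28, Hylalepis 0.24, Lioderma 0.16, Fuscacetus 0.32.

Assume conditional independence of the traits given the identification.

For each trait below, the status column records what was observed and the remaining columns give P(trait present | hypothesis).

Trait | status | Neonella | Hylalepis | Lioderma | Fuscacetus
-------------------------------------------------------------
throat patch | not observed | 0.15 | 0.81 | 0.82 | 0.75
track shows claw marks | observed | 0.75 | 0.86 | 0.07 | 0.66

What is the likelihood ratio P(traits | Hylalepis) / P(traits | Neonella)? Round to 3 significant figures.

0.256

The Bayes factor is the ratio of the joint likelihoods of the trait pattern under the two hypotheses (using 1 − P(present | H) for each absent trait).
  Hylalepis: (1 − 0.81) × 0.86 = 0.1634
  Neonella: (1 − 0.15) × 0.75 = 0.6375
Bayes factor = 0.1634 / 0.6375 ≈ 0.256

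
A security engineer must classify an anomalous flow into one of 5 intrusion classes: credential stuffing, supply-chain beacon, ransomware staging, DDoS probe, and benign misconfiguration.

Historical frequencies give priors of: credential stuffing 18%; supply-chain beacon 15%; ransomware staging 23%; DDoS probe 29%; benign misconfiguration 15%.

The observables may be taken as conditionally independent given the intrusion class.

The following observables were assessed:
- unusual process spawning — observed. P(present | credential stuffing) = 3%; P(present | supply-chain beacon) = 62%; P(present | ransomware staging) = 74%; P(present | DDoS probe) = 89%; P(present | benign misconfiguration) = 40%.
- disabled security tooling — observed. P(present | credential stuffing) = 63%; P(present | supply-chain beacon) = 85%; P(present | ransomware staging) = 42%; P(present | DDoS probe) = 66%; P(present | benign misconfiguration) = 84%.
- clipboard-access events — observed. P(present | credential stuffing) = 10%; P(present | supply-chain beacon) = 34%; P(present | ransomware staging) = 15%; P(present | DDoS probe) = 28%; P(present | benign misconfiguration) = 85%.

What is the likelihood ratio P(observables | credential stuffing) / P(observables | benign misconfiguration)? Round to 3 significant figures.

0.00662

The Bayes factor is the ratio of the joint likelihoods of the observable pattern under the two hypotheses.
  credential stuffing: 0.03 × 0.63 × 0.10 = 0.00189
  benign misconfiguration: 0.40 × 0.84 × 0.85 = 0.2856
Bayes factor = 0.00189 / 0.2856 ≈ 0.00662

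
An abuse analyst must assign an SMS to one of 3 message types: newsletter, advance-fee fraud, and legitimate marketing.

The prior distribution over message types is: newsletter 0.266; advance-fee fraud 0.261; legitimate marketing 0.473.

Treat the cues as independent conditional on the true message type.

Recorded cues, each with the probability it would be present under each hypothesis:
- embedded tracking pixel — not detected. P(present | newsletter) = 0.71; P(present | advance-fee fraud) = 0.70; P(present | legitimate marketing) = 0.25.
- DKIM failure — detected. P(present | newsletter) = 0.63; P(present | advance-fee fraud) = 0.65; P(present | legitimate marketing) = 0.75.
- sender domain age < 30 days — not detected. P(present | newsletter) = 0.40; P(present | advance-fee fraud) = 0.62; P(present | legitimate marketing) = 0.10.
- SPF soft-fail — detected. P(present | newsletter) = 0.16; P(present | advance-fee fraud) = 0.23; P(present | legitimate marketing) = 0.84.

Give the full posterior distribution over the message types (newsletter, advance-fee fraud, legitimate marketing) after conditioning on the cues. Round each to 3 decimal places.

0.022, 0.021, 0.957

Multiply each prior by the joint likelihood of the cue pattern (using 1 − P(present | H) for each absent cue):
  newsletter: 0.266 × (1 − 0.71) × 0.63 × (1 − 0.40) × 0.16 = 0.0046654
  advance-fee fraud: 0.261 × (1 − 0.70) × 0.65 × (1 − 0.62) × 0.23 = 0.0044482
  legitimate marketing: 0.473 × (1 − 0.25) × 0.75 × (1 − 0.10) × 0.84 = 0.20114
Marginal likelihood of the evidence = 0.21026.
P(newsletter | evidence) = 0.0046654 / 0.21026 ≈ 0.022
P(advance-fee fraud | evidence) = 0.0044482 / 0.21026 ≈ 0.021
P(legitimate marketing | evidence) = 0.20114 / 0.21026 ≈ 0.957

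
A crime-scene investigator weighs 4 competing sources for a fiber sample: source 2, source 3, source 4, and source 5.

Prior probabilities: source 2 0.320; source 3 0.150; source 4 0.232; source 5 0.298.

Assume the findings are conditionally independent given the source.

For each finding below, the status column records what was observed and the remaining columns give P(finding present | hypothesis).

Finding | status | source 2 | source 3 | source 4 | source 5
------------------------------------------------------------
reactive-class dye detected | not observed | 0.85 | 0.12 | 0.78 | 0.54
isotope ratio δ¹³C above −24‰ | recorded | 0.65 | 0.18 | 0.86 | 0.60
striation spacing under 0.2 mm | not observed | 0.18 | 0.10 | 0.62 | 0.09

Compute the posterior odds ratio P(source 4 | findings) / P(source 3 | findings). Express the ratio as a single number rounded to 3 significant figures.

Unnormalized posterior weight (prior times the finding likelihoods) for each of the two hypotheses (using 1 − P(present | H) for each absent finding):
  source 4: 0.232 × (1 − 0.78) × 0.86 × (1 − 0.62) = 0.01668
  source 3: 0.150 × (1 − 0.12) × 0.18 × (1 − 0.10) = 0.021384
Posterior odds = 0.01668 / 0.021384 ≈ 0.780.

0.780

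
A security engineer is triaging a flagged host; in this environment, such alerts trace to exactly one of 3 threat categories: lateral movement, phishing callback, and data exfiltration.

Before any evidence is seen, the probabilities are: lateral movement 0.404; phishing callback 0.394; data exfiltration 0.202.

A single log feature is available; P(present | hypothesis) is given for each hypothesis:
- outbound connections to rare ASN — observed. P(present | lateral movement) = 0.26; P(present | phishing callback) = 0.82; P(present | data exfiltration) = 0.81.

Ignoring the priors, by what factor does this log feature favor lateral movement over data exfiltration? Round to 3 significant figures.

0.321

The Bayes factor is the ratio of the two likelihoods.
  lateral movement: 0.26
  data exfiltration: 0.81
Bayes factor = 0.26 / 0.81 ≈ 0.321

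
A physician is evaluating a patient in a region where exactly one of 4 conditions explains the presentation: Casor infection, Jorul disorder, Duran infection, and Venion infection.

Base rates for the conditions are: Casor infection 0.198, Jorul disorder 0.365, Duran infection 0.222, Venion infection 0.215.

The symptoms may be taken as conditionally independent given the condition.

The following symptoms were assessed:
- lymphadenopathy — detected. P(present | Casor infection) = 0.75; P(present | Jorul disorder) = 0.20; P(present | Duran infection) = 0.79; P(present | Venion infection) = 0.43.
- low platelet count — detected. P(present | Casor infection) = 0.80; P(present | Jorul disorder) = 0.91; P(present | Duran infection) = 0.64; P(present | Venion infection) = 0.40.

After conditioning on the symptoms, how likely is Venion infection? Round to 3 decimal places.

By Bayes' rule with conditional independence, the unnormalized weight for each hypothesis is prior × ∏ likelihoods:
  Casor infection: 0.198 × 0.75 × 0.80 = 0.1188
  Jorul disorder: 0.365 × 0.20 × 0.91 = 0.06643
  Duran infection: 0.222 × 0.79 × 0.64 = 0.11224
  Venion infection: 0.215 × 0.43 × 0.40 = 0.03698
Normalizing constant Z = 0.1188 + 0.06643 + 0.11224 + 0.03698 = 0.33445.
P(Venion infection | evidence) = 0.03698 / 0.33445 ≈ 0.111.

0.111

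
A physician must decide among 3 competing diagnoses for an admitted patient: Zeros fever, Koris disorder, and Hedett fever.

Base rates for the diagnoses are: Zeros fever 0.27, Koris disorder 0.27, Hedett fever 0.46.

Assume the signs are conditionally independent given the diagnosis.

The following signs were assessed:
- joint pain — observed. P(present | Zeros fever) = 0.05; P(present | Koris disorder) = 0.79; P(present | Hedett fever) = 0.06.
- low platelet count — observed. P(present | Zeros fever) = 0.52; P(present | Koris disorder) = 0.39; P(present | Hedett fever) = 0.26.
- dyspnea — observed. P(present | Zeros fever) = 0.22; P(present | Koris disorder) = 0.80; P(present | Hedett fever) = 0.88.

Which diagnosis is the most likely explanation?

Multiply each prior by the joint likelihood of the sign pattern:
  Zeros fever: 0.27 × 0.05 × 0.52 × 0.22 = 0.0015444
  Koris disorder: 0.27 × 0.79 × 0.39 × 0.80 = 0.06655
  Hedett fever: 0.46 × 0.06 × 0.26 × 0.88 = 0.0063149
The unnormalized weights sum to 0.074409.
P(Zeros fever | evidence) ≈ 0.0015444 / 0.074409 ≈ 0.021
P(Koris disorder | evidence) ≈ 0.06655 / 0.074409 ≈ 0.894
P(Hedett fever | evidence) ≈ 0.0063149 / 0.074409 ≈ 0.085
The largest is 0.894, so Koris disorder is most probable.

Koris disorder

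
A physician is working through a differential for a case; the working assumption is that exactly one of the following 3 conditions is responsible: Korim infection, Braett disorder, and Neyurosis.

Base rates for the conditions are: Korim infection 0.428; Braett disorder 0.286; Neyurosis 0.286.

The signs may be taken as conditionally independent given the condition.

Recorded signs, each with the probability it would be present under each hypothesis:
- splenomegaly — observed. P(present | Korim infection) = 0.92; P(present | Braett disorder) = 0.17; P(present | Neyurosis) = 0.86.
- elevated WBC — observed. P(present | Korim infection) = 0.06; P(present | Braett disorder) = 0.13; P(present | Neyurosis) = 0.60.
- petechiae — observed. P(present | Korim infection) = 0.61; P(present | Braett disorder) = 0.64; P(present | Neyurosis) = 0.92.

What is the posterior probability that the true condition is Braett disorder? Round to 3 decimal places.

0.026

For each hypothesis, the unnormalized posterior weight is prior × product of the sign likelihoods:
  Korim infection: 0.428 × 0.92 × 0.06 × 0.61 = 0.014412
  Braett disorder: 0.286 × 0.17 × 0.13 × 0.64 = 0.0040452
  Neyurosis: 0.286 × 0.86 × 0.60 × 0.92 = 0.13577
Marginal likelihood of the evidence = 0.15423.
P(Braett disorder | evidence) = 0.0040452 / 0.15423 ≈ 0.026.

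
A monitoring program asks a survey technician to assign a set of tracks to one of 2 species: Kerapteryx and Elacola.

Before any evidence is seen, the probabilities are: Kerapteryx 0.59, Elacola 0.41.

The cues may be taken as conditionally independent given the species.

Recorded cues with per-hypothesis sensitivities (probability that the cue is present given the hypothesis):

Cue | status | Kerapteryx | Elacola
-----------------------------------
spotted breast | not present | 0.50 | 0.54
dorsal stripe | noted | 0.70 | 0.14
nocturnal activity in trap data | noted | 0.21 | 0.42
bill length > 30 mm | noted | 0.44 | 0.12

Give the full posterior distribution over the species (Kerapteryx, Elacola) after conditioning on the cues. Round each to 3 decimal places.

Multiply each prior by the joint likelihood of the cue pattern (using 1 − P(present | H) for each absent cue):
  Kerapteryx: 0.59 × (1 − 0.50) × 0.70 × 0.21 × 0.44 = 0.019081
  Elacola: 0.41 × (1 − 0.54) × 0.14 × 0.42 × 0.12 = 0.0013308
Marginal likelihood of the evidence = 0.020411.
P(Kerapteryx | evidence) = 0.019081 / 0.020411 ≈ 0.935
P(Elacola | evidence) = 0.0013308 / 0.020411 ≈ 0.065

0.935, 0.065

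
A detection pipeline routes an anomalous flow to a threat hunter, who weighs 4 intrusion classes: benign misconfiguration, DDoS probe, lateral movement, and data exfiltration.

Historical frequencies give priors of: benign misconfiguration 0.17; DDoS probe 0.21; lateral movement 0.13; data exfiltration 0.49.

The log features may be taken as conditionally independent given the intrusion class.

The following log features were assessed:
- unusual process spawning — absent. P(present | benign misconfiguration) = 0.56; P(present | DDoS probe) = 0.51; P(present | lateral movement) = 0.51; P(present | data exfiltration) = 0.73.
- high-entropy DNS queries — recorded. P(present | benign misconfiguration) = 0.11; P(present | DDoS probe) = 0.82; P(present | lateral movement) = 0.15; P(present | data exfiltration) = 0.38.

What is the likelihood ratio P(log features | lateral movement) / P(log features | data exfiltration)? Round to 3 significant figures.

Joint likelihood of the log feature pattern under each hypothesis (using 1 − P(present | H) for each absent log feature):
  lateral movement: (1 − 0.51) × 0.15 = 0.0735
  data exfiltration: (1 − 0.73) × 0.38 = 0.1026
Bayes factor = 0.0735 / 0.1026 ≈ 0.716

0.716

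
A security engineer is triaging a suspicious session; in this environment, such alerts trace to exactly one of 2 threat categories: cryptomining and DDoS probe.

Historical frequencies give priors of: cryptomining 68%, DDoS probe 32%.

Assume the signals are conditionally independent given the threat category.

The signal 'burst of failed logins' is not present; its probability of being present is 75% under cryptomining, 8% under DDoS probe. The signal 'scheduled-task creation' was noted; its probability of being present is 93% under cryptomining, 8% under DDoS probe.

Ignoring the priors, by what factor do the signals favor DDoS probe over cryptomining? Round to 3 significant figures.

The Bayes factor is the ratio of the joint likelihoods of the signal pattern under the two hypotheses (using 1 − P(present | H) for each absent signal).
  DDoS probe: (1 − 0.08) × 0.08 = 0.0736
  cryptomining: (1 − 0.75) × 0.93 = 0.2325
Bayes factor = 0.0736 / 0.2325 ≈ 0.317

0.317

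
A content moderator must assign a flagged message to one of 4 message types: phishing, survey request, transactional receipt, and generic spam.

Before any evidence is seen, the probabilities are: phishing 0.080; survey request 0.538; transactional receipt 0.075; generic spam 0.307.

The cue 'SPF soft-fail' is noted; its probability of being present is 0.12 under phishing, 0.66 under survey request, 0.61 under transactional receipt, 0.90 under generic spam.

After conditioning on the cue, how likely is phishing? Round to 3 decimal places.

0.014

By Bayes' rule, the unnormalized weight for each hypothesis is prior × likelihood:
  phishing: 0.080 × 0.12 = 0.0096
  survey request: 0.538 × 0.66 = 0.35508
  transactional receipt: 0.075 × 0.61 = 0.04575
  generic spam: 0.307 × 0.90 = 0.2763
Normalizing constant Z = 0.0096 + 0.35508 + 0.04575 + 0.2763 = 0.68673.
P(phishing | evidence) = 0.0096 / 0.68673 ≈ 0.014.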